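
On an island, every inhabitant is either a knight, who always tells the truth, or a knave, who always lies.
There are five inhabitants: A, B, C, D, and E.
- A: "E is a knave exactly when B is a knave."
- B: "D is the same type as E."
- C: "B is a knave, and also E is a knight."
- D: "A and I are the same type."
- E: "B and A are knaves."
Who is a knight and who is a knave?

Knights: A and D. Knaves: B, C, and E.

A is a knight; "E is a knave exactly when B is a knave" is true, as required.
As a knave, B's statement "D is the same type as E" should be False; it is.
C is a knave; "B is a knave, and also E is a knight" is False, as required.
D (knight): "A and I are the same type" — true. ✓
E is a knave, and the claim "B and A are knaves" is indeed False.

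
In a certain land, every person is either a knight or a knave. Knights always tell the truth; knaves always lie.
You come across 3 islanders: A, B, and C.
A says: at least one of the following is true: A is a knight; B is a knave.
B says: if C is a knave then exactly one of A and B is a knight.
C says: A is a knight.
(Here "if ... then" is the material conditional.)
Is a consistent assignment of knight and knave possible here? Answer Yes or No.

Yes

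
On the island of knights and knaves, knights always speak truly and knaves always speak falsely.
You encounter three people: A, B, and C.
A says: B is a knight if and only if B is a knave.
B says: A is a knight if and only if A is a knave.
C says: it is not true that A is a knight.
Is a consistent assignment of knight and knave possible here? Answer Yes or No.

Yes

One consistent assignment: A=knave, B=knave, C=knight.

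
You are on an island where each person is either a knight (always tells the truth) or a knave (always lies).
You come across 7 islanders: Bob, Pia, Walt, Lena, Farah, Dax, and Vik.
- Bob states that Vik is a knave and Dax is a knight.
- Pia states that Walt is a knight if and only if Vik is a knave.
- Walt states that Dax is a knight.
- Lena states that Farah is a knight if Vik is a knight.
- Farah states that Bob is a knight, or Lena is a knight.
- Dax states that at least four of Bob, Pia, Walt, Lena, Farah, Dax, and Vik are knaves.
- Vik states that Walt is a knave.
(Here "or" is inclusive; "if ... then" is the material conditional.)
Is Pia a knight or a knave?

Pia is a knight.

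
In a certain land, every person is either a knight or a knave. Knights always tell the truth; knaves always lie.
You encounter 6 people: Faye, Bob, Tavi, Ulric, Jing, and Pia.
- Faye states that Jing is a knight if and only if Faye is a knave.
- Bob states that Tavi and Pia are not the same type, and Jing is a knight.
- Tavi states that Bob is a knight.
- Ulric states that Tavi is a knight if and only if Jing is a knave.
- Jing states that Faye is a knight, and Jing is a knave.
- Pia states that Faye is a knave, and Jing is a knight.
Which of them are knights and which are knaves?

Knights: none. Knaves: Faye, Bob, Tavi, Ulric, Jing, and Pia.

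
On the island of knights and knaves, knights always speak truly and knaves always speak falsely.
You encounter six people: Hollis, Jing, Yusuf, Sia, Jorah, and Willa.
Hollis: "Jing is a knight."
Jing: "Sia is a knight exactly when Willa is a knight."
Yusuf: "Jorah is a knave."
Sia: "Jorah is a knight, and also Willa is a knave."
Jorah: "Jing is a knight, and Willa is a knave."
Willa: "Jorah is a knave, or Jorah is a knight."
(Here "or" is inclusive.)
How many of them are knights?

The unique consistent assignment is Hollis=knave, Jing=knave, Yusuf=knight, Sia=knave, Jorah=knave, Willa=knight.
That has 2 knights.

2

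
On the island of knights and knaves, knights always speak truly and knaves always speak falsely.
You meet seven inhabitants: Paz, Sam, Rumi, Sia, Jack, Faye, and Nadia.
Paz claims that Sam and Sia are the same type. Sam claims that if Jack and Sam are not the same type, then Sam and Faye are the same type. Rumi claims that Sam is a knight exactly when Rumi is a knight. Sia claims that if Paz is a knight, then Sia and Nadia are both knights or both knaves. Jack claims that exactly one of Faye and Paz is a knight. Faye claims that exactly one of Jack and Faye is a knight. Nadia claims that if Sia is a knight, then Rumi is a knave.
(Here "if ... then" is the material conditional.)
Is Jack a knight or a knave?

Jack is a knave.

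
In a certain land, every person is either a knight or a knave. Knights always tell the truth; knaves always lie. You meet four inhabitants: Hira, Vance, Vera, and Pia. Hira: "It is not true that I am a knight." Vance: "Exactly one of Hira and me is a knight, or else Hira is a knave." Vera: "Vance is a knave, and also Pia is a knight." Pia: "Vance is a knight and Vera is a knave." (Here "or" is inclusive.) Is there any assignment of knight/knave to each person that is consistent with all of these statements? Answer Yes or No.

Checking all 16 assignments, each has at least one speaker whose statement's truth value contradicts their type.

No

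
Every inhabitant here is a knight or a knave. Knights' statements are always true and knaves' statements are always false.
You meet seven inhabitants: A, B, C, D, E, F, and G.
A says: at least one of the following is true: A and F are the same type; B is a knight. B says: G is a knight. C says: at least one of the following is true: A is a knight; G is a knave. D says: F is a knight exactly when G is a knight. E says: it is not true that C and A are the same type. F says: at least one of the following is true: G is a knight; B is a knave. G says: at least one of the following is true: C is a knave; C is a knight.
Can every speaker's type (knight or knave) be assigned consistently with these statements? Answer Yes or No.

Yes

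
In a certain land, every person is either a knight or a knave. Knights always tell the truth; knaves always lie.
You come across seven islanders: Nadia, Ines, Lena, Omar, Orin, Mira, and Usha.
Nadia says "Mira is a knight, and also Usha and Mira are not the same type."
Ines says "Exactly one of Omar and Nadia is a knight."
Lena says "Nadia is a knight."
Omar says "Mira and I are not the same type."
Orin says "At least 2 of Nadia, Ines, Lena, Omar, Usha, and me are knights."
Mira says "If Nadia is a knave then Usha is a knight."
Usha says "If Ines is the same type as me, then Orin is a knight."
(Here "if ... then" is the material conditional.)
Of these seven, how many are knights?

0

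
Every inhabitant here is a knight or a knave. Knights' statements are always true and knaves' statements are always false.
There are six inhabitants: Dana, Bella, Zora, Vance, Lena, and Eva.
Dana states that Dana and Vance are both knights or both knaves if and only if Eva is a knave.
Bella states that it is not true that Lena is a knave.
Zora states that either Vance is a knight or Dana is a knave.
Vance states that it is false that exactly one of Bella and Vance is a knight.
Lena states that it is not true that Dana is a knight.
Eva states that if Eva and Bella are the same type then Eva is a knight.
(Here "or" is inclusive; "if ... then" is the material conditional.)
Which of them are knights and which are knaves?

Dana is a knave, Bella is a knight, Zora is a knight, Vance is a knave, Lena is a knight, and Eva is a knight.

Dana is a knave, and the claim "Dana and Vance are both knights or both knaves if and only if Eva is a knave" is indeed false.
Bella is a knight; "it is not true that Lena is a knave" is true, as required.
Since Zora is a knight, "either Vance is a knight or Dana is a knave" needs to be true, which holds.
As a knave, Vance's statement "it is false that exactly one of Bella and Vance is a knight" should be false; it is.
Since Lena is a knight, "it is not true that Dana is a knight" needs to be true, which holds.
Since Eva is a knight, "if Eva and Bella are the same type then Eva is a knight" needs to be true, which holds.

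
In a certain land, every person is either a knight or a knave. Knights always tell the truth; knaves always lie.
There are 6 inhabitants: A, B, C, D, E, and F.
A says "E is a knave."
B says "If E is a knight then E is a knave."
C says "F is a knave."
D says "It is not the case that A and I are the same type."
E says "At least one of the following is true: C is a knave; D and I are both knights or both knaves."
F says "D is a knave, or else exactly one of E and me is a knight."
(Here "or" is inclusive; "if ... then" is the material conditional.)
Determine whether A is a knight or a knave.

A is a knave.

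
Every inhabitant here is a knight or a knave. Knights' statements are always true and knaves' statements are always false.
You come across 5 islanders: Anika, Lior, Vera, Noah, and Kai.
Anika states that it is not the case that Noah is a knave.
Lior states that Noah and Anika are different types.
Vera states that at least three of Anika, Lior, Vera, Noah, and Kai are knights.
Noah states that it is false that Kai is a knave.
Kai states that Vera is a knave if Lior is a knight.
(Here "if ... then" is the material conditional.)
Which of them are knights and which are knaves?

Knights: Anika, Vera, Noah, and Kai. Knaves: Lior.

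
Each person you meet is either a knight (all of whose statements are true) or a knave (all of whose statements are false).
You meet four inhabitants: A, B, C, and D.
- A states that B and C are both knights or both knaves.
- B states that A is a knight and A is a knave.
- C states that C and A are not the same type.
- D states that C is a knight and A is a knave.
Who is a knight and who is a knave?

A is a knave, B is a knave, C is a knight, and D is a knight.

A (knave): "B and C are both knights or both knaves" — False. ✓
B (knave): "A is a knight and A is a knave" — False. ✓
C is a knight, and the claim "C and A are not the same type" is indeed True.
D (knight): "C is a knight and A is a knave" — True. ✓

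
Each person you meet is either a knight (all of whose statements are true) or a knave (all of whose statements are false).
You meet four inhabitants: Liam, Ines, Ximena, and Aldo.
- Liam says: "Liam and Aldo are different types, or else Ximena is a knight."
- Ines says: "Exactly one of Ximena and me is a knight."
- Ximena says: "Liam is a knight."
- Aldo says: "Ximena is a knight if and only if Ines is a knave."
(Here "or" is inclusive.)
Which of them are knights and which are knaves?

Knights: none. Knaves: Liam, Ines, Ximena, and Aldo.

Liam (knave): "Liam and Aldo are different types, or else Ximena is a knight" — false. ✓
Since Ines is a knave, "exactly one of Ximena and me is a knight" needs to be false, which holds.
Ximena is a knave, so "Liam is a knight" must be false — and it is.
Aldo is a knave, and the claim "Ximena is a knight if and only if Ines is a knave" is indeed false.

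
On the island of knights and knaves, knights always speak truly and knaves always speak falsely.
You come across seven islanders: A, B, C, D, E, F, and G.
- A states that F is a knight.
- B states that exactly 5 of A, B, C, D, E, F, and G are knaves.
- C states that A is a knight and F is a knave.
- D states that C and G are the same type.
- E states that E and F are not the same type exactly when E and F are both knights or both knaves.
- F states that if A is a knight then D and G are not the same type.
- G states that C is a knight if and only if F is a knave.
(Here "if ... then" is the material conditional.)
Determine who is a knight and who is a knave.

A is a knight, B is a knave, C is a knave, D is a knave, E is a knave, F is a knight, and G is a knight.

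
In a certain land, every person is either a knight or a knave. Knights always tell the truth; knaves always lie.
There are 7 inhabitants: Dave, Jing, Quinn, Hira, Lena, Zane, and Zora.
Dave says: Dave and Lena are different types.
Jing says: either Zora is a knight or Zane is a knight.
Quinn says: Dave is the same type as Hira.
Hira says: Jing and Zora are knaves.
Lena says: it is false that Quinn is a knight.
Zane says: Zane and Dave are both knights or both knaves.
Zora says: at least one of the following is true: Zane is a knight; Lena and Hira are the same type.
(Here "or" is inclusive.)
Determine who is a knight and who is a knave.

Dave is a knight, Jing is a knave, Quinn is a knight, Hira is a knight, Lena is a knave, Zane is a knave, and Zora is a knave.

Since Dave is a knight, "Dave and Lena are different types" needs to be True, which holds.
Jing is a knave, and the claim "either Zora is a knight or Zane is a knight" is indeed false.
Quinn is a knight, and the claim "Dave is the same type as Hira" is indeed True.
As a knight, Hira's statement "Jing and Zora are knaves" should be True; it is.
Since Lena is a knave, "it is false that Quinn is a knight" needs to be false, which holds.
Zane is a knave, so "Zane and Dave are both knights or both knaves" must be false — and it is.
Zora (knave): "at least one of the following is true: Zane is a knight; Lena and Hira are the same type" — false. ✓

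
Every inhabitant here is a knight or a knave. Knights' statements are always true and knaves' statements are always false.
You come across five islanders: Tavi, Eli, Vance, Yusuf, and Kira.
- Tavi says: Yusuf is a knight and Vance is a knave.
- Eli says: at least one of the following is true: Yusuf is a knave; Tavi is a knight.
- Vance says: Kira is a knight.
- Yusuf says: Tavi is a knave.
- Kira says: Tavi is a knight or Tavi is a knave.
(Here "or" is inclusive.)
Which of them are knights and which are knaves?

Since Tavi is a knave, "Yusuf is a knight and Vance is a knave" needs to be false, which holds.
Eli is a knave, so "at least one of the following is true: Yusuf is a knave; Tavi is a knight" must be false — and it is.
Vance is a knight, and the claim "Kira is a knight" is indeed true.
Yusuf is a knight, so "Tavi is a knave" must be true — and it is.
Kira is a knight; "Tavi is a knight or Tavi is a knave" is true, as required.

Knights: Vance, Yusuf, and Kira. Knaves: Tavi and Eli.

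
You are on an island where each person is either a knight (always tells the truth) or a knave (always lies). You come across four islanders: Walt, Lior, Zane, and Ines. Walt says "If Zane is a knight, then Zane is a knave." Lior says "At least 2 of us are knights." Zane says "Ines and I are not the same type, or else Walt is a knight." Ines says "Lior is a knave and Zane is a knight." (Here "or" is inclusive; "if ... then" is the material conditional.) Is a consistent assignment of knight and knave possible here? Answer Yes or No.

One consistent assignment: Walt=knave, Lior=knight, Zane=knight, Ines=knave.

Yes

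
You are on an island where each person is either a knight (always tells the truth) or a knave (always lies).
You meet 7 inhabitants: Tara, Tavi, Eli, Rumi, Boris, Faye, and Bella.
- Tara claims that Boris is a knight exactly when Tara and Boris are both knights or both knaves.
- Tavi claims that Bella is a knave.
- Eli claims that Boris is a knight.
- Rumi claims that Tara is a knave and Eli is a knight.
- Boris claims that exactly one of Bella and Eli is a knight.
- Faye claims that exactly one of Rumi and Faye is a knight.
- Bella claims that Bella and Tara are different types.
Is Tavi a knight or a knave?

Tavi is a knight.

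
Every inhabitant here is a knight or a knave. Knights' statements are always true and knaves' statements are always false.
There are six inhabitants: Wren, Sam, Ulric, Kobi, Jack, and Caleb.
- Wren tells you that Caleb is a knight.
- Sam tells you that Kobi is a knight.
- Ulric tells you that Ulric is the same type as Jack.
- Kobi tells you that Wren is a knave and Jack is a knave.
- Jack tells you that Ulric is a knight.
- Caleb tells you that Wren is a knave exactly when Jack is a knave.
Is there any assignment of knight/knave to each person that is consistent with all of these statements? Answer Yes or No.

One consistent assignment: Wren=knight, Sam=knave, Ulric=knight, Kobi=knave, Jack=knight, Caleb=knight.

Yes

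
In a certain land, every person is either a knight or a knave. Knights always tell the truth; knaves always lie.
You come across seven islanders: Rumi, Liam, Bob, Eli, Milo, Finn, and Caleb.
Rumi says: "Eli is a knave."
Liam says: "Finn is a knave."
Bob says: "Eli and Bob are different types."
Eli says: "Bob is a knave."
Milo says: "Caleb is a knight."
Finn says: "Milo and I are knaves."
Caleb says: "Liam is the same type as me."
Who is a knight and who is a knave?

Rumi is a knight, Liam is a knight, Bob is a knight, Eli is a knave, Milo is a knight, Finn is a knave, and Caleb is a knight.

Rumi (knight): "Eli is a knave" — True. ✓
Liam is a knight, and the claim "Finn is a knave" is indeed True.
As a knight, Bob's statement "Eli and Bob are different types" should be True; it is.
Eli is a knave, so "Bob is a knave" must be false — and it is.
Since Milo is a knight, "Caleb is a knight" needs to be True, which holds.
Finn (knave): "Milo and I are knaves" — false. ✓
Since Caleb is a knight, "Liam is the same type as me" needs to be True, which holds.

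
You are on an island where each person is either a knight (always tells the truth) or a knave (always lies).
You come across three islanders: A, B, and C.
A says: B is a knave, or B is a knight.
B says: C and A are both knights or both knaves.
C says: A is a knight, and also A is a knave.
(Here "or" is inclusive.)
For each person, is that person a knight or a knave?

A is a knight, B is a knave, and C is a knave.

A is a knight, so "B is a knave, or B is a knight" must be true — and it is.
Since B is a knave, "C and A are both knights or both knaves" needs to be False, which holds.
C is a knave, and the claim "A is a knight, and also A is a knave" is indeed False.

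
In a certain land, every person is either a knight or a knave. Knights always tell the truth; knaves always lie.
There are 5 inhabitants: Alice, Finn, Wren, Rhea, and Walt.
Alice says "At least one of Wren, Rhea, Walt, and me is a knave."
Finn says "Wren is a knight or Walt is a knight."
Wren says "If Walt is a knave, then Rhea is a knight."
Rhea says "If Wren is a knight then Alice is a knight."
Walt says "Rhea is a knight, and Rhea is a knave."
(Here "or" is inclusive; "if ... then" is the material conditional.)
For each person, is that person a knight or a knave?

Alice is a knight; "at least one of Wren, Rhea, Walt, and me is a knave" is true, as required.
Finn (knight): "Wren is a knight or Walt is a knight" — true. ✓
As a knight, Wren's statement "if Walt is a knave, then Rhea is a knight" should be true; it is.
Since Rhea is a knight, "if Wren is a knight then Alice is a knight" needs to be true, which holds.
Walt is a knave, and the claim "Rhea is a knight, and Rhea is a knave" is indeed false.

Alice is a knight, Finn is a knight, Wren is a knight, Rhea is a knight, and Walt is a knave.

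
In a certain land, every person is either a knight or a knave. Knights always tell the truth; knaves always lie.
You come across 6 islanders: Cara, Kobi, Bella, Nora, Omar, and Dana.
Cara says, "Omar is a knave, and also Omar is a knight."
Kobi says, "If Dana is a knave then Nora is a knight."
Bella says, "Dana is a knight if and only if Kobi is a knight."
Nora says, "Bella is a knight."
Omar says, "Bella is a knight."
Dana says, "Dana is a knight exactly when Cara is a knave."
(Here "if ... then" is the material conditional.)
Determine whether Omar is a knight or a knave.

Consistent assignments: {Cara=knave, Kobi=knight, Bella=knight, Nora=knight, Omar=knight, Dana=knight}
In every consistent assignment, Omar is a knight.

Omar is a knight.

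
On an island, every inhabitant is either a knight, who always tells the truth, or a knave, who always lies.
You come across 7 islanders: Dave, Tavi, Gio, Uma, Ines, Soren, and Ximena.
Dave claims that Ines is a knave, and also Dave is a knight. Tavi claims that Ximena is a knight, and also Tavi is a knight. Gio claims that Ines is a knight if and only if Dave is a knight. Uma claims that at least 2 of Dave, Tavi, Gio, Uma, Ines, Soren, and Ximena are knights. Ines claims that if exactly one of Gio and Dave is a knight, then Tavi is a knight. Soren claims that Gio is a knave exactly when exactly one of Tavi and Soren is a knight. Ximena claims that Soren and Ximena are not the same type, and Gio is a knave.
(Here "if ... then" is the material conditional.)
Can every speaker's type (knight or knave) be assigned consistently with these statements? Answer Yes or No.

Yes

One consistent assignment: Dave=knight, Tavi=knave, Gio=knave, Uma=knight, Ines=knave, Soren=knave, Ximena=knight.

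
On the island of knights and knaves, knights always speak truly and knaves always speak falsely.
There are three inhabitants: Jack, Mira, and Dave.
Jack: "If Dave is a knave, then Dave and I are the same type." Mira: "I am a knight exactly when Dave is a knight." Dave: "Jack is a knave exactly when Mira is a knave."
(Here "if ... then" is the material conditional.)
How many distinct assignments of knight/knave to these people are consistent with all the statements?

1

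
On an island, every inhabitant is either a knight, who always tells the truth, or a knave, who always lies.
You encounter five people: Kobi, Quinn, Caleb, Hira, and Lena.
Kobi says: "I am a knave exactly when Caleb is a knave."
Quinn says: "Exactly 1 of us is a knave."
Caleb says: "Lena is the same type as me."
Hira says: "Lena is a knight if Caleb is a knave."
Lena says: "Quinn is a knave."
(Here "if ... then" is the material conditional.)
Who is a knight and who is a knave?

Kobi is a knave, so "I am a knave exactly when Caleb is a knave" must be false — and it is.
As a knave, Quinn's statement "exactly 1 of us is a knave" should be false; it is.
As a knight, Caleb's statement "Lena is the same type as me" should be true; it is.
Hira is a knight, so "Lena is a knight if Caleb is a knave" must be true — and it is.
Since Lena is a knight, "Quinn is a knave" needs to be true, which holds.

Kobi is a knave, Quinn is a knave, Caleb is a knight, Hira is a knight, and Lena is a knight.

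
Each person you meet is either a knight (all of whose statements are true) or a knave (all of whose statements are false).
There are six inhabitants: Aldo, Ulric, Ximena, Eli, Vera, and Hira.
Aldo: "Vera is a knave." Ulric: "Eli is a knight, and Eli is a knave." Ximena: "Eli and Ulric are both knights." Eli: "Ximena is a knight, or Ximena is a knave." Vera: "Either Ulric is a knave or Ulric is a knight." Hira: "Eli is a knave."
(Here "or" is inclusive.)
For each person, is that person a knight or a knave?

Knights: Eli and Vera. Knaves: Aldo, Ulric, Ximena, and Hira.

Aldo is a knave, and the claim "Vera is a knave" is indeed false.
Since Ulric is a knave, "Eli is a knight, and Eli is a knave" needs to be false, which holds.
As a knave, Ximena's statement "Eli and Ulric are both knights" should be false; it is.
As a knight, Eli's statement "Ximena is a knight, or Ximena is a knave" should be True; it is.
Vera is a knight, so "either Ulric is a knave or Ulric is a knight" must be True — and it is.
Since Hira is a knave, "Eli is a knave" needs to be false, which holds.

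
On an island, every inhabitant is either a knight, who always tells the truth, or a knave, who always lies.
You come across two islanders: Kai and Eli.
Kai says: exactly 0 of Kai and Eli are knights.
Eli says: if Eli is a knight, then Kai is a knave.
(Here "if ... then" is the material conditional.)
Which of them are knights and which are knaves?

Suppose Kai is a knight. Then Kai's statement "exactly 0 of Kai and Eli are knights" would have to be true. Checking the 2 ways to assign the others, none is consistent with every speaker.
(For instance, with Eli=knight, Kai's claim "exactly 0 of Kai and Eli are knights" comes out false where it would need to be true.)
So Kai must be a knave, making "exactly 0 of Kai and Eli are knights" false. Taking Kai=knave, Eli=knight, each remaining statement checks out:
  Eli (knight): "if Eli is a knight, then Kai is a knave" — true. ✓
This is the unique consistent assignment.

Kai is a knave and Eli is a knight.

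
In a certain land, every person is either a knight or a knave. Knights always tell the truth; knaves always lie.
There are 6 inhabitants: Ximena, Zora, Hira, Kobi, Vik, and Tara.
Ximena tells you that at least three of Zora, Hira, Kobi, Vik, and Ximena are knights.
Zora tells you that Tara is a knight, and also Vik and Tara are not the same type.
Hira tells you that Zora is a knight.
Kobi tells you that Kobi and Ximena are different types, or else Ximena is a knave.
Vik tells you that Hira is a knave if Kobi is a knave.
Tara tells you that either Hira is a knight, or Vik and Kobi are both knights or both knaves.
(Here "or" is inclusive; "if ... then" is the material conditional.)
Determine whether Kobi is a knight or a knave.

Kobi is a knight.

Consistent assignments: {Ximena=knave, Zora=knave, Hira=knave, Kobi=knight, Vik=knight, Tara=knight}
In every consistent assignment, Kobi is a knight.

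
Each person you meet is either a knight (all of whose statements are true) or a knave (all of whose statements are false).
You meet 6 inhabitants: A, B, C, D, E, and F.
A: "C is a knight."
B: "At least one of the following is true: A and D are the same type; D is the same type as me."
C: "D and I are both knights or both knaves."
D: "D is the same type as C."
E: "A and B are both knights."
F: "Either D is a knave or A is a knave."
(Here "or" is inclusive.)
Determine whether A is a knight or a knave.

A is a knight.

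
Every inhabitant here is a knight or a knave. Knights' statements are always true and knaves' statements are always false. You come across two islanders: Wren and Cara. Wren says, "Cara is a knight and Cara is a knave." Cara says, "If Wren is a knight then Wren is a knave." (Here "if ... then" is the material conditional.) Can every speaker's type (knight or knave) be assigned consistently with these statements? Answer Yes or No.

One consistent assignment: Wren=knave, Cara=knight.

Yes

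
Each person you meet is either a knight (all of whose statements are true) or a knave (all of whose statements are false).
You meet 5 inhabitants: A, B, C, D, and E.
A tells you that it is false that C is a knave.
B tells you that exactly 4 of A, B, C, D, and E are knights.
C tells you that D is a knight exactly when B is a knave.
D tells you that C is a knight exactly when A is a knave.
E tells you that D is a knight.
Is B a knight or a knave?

B is a knave.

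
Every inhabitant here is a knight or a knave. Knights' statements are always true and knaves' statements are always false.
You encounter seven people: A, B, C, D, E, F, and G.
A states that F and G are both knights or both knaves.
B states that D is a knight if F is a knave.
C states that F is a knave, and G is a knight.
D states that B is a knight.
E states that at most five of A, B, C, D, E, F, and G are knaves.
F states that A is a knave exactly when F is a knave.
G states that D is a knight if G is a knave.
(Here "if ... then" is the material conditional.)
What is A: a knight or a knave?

A is a knight.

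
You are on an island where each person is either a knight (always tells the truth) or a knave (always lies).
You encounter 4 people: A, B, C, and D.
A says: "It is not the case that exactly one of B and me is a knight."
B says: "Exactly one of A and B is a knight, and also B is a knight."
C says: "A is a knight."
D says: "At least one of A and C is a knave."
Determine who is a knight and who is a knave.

A is a knave, B is a knight, C is a knave, and D is a knight.

A is a knave; "it is not the case that exactly one of B and me is a knight" is false, as required.
B is a knight, so "exactly one of A and B is a knight, and also B is a knight" must be True — and it is.
C is a knave, and the claim "A is a knight" is indeed false.
As a knight, D's statement "at least one of A and C is a knave" should be True; it is.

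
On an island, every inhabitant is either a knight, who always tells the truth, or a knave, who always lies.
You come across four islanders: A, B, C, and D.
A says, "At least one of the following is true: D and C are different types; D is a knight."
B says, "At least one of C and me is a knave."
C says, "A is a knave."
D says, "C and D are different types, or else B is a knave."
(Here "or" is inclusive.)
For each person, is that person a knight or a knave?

A is a knight, B is a knight, C is a knave, and D is a knight.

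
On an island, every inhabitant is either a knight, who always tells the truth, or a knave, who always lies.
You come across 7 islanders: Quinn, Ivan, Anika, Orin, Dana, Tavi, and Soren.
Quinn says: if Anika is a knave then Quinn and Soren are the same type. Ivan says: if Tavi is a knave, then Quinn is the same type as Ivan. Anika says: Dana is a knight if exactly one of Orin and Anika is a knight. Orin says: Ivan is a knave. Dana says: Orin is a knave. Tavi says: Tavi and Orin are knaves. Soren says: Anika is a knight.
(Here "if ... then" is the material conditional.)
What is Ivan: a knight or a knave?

Consistent assignments: {Quinn=knight, Ivan=knave, Anika=knight, Orin=knight, Dana=knave, Tavi=knave, Soren=knight}
In every consistent assignment, Ivan is a knave.

Ivan is a knave.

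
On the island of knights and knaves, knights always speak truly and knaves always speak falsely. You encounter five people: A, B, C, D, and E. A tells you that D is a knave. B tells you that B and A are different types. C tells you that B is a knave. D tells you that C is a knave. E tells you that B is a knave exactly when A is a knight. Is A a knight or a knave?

A is a knave.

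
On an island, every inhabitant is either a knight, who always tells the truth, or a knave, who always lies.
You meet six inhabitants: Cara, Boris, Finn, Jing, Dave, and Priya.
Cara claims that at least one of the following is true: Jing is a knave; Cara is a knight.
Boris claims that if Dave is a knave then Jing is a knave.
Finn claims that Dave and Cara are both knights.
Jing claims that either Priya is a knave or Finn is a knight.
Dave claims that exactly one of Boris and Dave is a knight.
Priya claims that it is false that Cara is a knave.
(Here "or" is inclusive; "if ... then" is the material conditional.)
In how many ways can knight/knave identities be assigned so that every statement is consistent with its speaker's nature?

1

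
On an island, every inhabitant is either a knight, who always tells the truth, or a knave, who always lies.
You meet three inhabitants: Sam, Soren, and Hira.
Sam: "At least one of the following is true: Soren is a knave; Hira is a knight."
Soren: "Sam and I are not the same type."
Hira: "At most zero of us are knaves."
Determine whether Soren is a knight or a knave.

Soren is a knight.

Consistent assignments: {Sam=knave, Soren=knight, Hira=knave}
In every consistent assignment, Soren is a knight.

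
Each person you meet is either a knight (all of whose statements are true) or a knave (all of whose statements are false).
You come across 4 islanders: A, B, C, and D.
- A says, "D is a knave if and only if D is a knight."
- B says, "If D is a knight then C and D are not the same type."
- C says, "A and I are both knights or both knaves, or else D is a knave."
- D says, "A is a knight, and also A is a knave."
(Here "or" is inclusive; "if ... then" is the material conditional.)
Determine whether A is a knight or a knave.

Consistent assignments: {A=knave, B=knight, C=knight, D=knave}
In every consistent assignment, A is a knave.

A is a knave.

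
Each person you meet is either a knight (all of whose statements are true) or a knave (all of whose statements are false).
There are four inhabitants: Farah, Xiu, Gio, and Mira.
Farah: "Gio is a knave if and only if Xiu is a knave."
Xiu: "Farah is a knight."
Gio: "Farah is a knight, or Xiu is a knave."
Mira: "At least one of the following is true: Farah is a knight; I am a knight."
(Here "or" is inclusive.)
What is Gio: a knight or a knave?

Gio is a knight.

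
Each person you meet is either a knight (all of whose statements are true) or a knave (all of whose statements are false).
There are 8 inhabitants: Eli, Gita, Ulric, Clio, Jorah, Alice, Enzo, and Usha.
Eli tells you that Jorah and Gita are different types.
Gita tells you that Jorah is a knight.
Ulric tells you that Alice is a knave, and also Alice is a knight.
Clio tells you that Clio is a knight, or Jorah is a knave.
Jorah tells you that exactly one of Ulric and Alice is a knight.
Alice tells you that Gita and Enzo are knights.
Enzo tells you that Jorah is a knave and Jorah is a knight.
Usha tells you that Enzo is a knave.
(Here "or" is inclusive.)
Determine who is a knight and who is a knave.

Eli is a knave, Gita is a knave, Ulric is a knave, Clio is a knight, Jorah is a knave, Alice is a knave, Enzo is a knave, and Usha is a knight.

Eli is a knave, so "Jorah and Gita are different types" must be False — and it is.
Gita is a knave; "Jorah is a knight" is False, as required.
Ulric (knave): "Alice is a knave, and also Alice is a knight" — False. ✓
Clio is a knight; "Clio is a knight, or Jorah is a knave" is True, as required.
Jorah is a knave, so "exactly one of Ulric and Alice is a knight" must be False — and it is.
As a knave, Alice's statement "Gita and Enzo are knights" should be False; it is.
Enzo is a knave, so "Jorah is a knave and Jorah is a knight" must be False — and it is.
As a knight, Usha's statement "Enzo is a knave" should be True; it is.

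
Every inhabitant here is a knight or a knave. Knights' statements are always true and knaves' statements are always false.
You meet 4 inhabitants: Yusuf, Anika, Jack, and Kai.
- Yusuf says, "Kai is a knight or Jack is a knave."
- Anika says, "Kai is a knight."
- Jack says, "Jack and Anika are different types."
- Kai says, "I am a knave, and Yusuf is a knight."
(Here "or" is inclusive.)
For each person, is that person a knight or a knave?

Yusuf is a knave, Anika is a knave, Jack is a knight, and Kai is a knave.

Yusuf is a knave, so "Kai is a knight or Jack is a knave" must be false — and it is.
Since Anika is a knave, "Kai is a knight" needs to be false, which holds.
Jack (knight): "Jack and Anika are different types" — true. ✓
Kai is a knave, so "I am a knave, and Yusuf is a knight" must be false — and it is.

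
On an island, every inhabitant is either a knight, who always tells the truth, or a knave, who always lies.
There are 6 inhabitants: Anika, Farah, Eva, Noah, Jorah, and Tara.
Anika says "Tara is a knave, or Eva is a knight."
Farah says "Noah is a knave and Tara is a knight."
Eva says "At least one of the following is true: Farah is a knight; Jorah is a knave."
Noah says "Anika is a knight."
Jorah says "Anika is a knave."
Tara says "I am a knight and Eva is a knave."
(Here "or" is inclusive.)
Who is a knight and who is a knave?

Anika is a knight, Farah is a knave, Eva is a knight, Noah is a knight, Jorah is a knave, and Tara is a knave.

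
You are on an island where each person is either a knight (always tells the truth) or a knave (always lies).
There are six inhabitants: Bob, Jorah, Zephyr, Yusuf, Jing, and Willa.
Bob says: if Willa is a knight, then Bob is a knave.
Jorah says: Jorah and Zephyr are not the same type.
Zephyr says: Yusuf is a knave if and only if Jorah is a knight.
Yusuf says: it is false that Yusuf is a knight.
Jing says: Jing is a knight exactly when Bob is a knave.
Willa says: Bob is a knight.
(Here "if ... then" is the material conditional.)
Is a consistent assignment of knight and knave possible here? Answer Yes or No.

No

Checking all 64 assignments, each has at least one speaker whose statement's truth value contradicts their type.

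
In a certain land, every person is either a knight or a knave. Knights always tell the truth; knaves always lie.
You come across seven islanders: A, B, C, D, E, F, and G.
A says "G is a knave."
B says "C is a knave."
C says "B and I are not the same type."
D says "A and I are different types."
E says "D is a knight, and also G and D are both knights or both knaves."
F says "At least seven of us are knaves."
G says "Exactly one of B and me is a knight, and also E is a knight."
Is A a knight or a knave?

A is a knave.

Consistent assignments: {A=knave, B=knave, C=knight, D=knight, E=knight, F=knave, G=knight}
In every consistent assignment, A is a knave.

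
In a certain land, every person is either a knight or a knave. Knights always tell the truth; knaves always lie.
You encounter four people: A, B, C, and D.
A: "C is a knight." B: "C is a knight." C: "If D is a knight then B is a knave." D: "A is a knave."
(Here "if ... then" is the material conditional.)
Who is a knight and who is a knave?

As a knight, A's statement "C is a knight" should be true; it is.
B is a knight; "C is a knight" is true, as required.
Since C is a knight, "if D is a knight then B is a knave" needs to be true, which holds.
D is a knave; "A is a knave" is False, as required.

Knights: A, B, and C. Knaves: D.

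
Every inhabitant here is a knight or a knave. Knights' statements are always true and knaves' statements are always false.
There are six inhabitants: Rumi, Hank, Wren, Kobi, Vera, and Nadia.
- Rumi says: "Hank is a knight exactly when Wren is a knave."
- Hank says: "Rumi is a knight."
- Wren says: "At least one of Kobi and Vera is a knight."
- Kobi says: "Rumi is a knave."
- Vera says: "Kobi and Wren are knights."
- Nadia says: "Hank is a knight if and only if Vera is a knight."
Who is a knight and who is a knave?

Rumi is a knight, Hank is a knight, Wren is a knave, Kobi is a knave, Vera is a knave, and Nadia is a knave.

Since Rumi is a knight, "Hank is a knight exactly when Wren is a knave" needs to be True, which holds.
Hank is a knight; "Rumi is a knight" is True, as required.
Wren is a knave, so "at least one of Kobi and Vera is a knight" must be false — and it is.
Kobi is a knave, so "Rumi is a knave" must be false — and it is.
Since Vera is a knave, "Kobi and Wren are knights" needs to be false, which holds.
Nadia is a knave, so "Hank is a knight if and only if Vera is a knight" must be false — and it is.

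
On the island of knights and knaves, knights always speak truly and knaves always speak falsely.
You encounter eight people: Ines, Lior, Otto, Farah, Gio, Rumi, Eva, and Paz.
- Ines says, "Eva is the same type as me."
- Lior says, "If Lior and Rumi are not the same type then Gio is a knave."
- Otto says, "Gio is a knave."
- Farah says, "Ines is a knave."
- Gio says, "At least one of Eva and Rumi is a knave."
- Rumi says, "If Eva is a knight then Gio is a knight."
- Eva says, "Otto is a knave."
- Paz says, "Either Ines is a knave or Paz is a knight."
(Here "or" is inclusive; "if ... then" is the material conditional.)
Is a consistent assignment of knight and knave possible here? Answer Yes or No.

No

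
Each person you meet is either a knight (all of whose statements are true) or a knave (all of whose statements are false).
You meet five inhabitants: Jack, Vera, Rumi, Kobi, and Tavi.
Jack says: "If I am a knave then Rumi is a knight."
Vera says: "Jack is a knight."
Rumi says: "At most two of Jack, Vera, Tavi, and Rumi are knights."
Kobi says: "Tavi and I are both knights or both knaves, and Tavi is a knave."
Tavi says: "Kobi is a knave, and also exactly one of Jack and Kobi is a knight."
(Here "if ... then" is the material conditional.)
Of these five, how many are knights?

The unique consistent assignment is Jack=knight, Vera=knight, Rumi=knave, Kobi=knave, Tavi=knight.
That has 3 knights.

3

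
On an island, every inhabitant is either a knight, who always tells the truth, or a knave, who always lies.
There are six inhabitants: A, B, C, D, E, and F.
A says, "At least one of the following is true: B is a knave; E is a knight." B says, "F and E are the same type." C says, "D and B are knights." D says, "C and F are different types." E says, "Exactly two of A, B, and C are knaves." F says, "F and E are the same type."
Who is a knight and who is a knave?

A is a knight, B is a knave, C is a knave, D is a knave, E is a knight, and F is a knave.

A is a knight; "at least one of the following is true: B is a knave; E is a knight" is True, as required.
B is a knave; "F and E are the same type" is False, as required.
As a knave, C's statement "D and B are knights" should be False; it is.
D (knave): "C and F are different types" — False. ✓
E is a knight, and the claim "exactly two of A, B, and C are knaves" is indeed True.
Since F is a knave, "F and E are the same type" needs to be False, which holds.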